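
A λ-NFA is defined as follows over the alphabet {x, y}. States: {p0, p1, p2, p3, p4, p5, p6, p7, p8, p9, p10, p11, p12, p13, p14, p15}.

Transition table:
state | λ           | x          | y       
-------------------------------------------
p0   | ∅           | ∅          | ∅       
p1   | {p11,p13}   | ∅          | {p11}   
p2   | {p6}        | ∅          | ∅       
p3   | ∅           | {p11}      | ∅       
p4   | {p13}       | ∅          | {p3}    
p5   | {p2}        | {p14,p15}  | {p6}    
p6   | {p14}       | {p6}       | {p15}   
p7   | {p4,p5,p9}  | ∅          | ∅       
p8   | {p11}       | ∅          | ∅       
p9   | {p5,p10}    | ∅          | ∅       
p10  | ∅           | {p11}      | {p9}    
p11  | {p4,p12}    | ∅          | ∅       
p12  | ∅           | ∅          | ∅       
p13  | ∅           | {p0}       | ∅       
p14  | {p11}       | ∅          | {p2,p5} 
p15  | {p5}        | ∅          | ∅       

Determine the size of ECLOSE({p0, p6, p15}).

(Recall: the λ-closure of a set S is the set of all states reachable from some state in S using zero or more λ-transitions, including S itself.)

Start with {p0, p6, p15}.
From p6 via λ: add p14.
From p15 via λ: add p5.
From p5 via λ: add p2.
From p14 via λ: add p11.
From p11 via λ: add p4, p12.
From p4 via λ: add p13.
λ-closure = {p0, p2, p4, p5, p6, p11, p12, p13, p14, p15}, which has 10 states.

10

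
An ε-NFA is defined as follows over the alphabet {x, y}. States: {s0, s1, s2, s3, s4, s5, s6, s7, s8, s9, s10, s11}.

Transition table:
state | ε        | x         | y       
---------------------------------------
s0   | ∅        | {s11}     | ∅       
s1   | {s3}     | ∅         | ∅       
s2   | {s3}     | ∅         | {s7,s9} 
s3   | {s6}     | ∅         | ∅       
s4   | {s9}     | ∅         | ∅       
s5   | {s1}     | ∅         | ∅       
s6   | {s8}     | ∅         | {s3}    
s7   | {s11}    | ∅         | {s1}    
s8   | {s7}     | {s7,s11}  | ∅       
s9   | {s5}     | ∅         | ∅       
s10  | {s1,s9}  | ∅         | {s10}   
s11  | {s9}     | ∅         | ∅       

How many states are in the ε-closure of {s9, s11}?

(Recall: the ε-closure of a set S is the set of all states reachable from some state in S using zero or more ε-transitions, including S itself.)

8

Start with {s9, s11}.
From s9 via ε: add s5.
From s5 via ε: add s1.
From s1 via ε: add s3.
From s3 via ε: add s6.
From s6 via ε: add s8.
From s8 via ε: add s7.
ε-closure = {s1, s3, s5, s6, s7, s8, s9, s11}, which has 8 states.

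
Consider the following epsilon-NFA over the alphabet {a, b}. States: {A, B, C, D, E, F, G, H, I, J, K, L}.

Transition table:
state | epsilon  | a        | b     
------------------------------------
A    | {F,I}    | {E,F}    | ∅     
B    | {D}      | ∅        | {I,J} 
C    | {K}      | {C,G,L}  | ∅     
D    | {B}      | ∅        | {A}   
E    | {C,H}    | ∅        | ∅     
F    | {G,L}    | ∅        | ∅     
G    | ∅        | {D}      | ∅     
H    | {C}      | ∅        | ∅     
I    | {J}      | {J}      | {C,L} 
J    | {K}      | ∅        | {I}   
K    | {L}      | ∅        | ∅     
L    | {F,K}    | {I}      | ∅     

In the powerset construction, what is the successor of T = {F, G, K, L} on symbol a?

G on a → {D}.
L on a → {I}.
No a-transition from F, K.
Union after reading a: {D, I}.
Now take the epsilon-closure:
From D via epsilon: add B.
From I via epsilon: add J.
From J via epsilon: add K.
From K via epsilon: add L.
From L via epsilon: add F.
From F via epsilon: add G.
No new states can be added; the closed set is {B, D, F, G, I, J, K, L}.

{B, D, F, G, I, J, K, L}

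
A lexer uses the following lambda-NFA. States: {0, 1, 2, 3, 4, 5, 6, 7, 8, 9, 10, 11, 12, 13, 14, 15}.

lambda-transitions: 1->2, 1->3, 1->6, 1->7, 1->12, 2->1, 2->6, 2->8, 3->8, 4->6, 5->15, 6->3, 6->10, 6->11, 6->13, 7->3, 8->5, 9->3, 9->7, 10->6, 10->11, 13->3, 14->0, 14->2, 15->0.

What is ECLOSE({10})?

Start with {10}.
From 10 via lambda: add 6, 11.
From 6 via lambda: add 3, 13.
From 3 via lambda: add 8.
From 8 via lambda: add 5.
From 5 via lambda: add 15.
From 15 via lambda: add 0.
No new states can be added; the closed set is {0, 3, 5, 6, 8, 10, 11, 13, 15}.

{0, 3, 5, 6, 8, 10, 11, 13, 15}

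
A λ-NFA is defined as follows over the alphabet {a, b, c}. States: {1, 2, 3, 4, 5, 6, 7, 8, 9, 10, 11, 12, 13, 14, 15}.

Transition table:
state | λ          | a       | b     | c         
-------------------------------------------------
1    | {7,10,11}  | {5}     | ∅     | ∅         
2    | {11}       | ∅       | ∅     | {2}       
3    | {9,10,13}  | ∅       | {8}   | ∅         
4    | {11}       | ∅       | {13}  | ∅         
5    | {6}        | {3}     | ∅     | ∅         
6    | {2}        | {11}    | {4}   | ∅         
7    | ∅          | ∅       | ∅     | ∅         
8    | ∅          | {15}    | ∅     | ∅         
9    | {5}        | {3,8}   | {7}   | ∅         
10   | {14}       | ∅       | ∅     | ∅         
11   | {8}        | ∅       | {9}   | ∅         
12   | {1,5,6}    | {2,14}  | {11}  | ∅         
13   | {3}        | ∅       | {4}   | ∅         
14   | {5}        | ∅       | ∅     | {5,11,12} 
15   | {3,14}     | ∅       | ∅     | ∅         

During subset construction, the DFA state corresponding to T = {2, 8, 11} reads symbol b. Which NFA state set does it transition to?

{2, 5, 6, 8, 9, 11}

11 on b → {9}.
No b-transition from 2, 8.
Union after reading b: {9}.
Now take the λ-closure:
From 9 via λ: add 5.
From 5 via λ: add 6.
From 6 via λ: add 2.
From 2 via λ: add 11.
From 11 via λ: add 8.
No new states can be added; the closed set is {2, 5, 6, 8, 9, 11}.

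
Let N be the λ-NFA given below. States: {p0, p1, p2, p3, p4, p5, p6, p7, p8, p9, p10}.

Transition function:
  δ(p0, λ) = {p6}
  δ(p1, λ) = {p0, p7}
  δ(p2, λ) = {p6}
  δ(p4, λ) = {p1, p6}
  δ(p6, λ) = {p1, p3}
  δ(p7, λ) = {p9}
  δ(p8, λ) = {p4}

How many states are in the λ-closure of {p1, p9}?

6

Start with {p1, p9}.
From p1 via λ: add p0, p7.
From p0 via λ: add p6.
From p6 via λ: add p3.
λ-closure = {p0, p1, p3, p6, p7, p9}, which has 6 states.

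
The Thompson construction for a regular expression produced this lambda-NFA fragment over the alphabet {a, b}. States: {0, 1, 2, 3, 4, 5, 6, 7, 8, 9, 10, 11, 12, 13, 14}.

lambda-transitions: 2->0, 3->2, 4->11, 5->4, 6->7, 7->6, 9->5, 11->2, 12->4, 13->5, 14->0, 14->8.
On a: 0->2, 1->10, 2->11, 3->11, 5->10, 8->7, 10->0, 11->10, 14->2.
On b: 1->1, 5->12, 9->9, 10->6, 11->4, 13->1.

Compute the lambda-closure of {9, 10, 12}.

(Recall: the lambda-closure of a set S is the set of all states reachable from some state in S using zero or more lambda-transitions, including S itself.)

{0, 2, 4, 5, 9, 10, 11, 12}

Start with {9, 10, 12}.
From 9 via lambda: add 5.
From 12 via lambda: add 4.
From 4 via lambda: add 11.
From 11 via lambda: add 2.
From 2 via lambda: add 0.
No new states can be added; the closed set is {0, 2, 4, 5, 9, 10, 11, 12}.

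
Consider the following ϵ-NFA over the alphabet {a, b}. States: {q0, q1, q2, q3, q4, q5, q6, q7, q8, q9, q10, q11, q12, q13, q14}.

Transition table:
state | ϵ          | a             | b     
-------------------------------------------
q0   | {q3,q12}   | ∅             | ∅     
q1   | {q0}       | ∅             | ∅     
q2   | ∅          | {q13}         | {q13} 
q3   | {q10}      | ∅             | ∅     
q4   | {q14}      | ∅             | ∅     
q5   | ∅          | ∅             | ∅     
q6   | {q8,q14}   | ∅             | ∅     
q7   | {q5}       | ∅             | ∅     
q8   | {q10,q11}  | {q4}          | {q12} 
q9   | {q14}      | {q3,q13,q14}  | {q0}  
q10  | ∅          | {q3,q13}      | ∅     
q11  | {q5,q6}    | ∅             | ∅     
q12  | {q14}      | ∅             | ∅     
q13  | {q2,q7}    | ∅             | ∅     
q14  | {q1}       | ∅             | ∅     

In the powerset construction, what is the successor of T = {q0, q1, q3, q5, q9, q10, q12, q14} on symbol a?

{q0, q1, q2, q3, q5, q7, q10, q12, q13, q14}

q9 on a → {q3, q13, q14}.
q10 on a → {q3, q13}.
No a-transition from q0, q1, q3, q5, q12, q14.
Union after reading a: {q3, q13, q14}.
Now take the ϵ-closure:
From q3 via ϵ: add q10.
From q13 via ϵ: add q2, q7.
From q14 via ϵ: add q1.
From q1 via ϵ: add q0.
From q7 via ϵ: add q5.
From q0 via ϵ: add q12.
No new states can be added; the closed set is {q0, q1, q2, q3, q5, q7, q10, q12, q13, q14}.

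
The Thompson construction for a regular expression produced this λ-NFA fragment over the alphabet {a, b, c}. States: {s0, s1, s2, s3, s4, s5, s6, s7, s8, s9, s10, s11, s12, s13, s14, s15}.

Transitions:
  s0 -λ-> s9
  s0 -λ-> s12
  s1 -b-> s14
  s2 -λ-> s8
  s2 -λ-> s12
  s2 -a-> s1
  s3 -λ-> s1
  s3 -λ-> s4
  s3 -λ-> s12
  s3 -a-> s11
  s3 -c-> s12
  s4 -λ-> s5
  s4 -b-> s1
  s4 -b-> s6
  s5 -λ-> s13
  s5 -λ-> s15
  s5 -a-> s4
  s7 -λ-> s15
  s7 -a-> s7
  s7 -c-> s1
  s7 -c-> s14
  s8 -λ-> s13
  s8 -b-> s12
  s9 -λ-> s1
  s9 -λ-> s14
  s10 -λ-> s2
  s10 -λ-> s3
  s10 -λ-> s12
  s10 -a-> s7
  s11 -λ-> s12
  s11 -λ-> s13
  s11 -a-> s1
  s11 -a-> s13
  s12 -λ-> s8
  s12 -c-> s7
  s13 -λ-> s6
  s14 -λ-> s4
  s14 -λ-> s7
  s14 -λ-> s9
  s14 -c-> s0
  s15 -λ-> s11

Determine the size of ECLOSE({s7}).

Start with {s7}.
From s7 via λ: add s15.
From s15 via λ: add s11.
From s11 via λ: add s12, s13.
From s12 via λ: add s8.
From s13 via λ: add s6.
λ-closure = {s6, s7, s8, s11, s12, s13, s15}, which has 7 states.

7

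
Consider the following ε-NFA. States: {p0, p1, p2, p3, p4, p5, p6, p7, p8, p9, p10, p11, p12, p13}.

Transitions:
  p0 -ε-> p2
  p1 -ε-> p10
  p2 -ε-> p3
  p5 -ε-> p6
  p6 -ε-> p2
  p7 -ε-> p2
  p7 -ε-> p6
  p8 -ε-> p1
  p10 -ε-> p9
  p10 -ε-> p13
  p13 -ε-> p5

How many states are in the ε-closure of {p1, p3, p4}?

Start with {p1, p3, p4}.
From p1 via ε: add p10.
From p10 via ε: add p9, p13.
From p13 via ε: add p5.
From p5 via ε: add p6.
From p6 via ε: add p2.
ε-closure = {p1, p2, p3, p4, p5, p6, p9, p10, p13}, which has 9 states.

9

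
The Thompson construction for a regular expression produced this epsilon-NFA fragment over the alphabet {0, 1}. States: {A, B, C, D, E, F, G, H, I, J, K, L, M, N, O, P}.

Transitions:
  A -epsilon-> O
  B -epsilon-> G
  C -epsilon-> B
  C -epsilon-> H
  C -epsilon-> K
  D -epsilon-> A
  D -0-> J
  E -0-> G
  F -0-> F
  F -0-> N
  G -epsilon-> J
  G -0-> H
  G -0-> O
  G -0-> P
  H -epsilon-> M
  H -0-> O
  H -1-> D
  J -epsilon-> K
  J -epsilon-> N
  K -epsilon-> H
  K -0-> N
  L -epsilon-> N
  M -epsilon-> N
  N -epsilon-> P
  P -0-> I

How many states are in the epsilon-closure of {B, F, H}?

9

Start with {B, F, H}.
From B via epsilon: add G.
From H via epsilon: add M.
From G via epsilon: add J.
From M via epsilon: add N.
From J via epsilon: add K.
From N via epsilon: add P.
epsilon-closure = {B, F, G, H, J, K, M, N, P}, which has 9 states.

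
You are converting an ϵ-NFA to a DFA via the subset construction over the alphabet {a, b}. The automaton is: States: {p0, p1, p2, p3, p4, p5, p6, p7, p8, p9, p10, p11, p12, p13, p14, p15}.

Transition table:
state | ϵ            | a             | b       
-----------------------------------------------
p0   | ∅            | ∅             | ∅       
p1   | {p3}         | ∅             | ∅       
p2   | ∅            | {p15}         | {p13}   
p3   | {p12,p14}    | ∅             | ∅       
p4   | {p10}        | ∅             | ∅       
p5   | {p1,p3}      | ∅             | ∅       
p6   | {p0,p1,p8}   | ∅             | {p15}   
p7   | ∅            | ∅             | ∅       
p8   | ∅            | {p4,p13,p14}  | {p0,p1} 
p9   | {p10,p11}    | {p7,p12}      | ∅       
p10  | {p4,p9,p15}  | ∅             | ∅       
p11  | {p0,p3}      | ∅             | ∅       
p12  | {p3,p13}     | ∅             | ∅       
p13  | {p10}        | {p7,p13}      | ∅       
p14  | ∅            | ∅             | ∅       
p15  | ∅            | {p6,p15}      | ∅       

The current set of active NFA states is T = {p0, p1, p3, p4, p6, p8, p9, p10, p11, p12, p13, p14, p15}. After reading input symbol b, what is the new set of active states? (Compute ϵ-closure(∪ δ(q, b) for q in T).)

{p0, p1, p3, p4, p9, p10, p11, p12, p13, p14, p15}

p6 on b → {p15}.
p8 on b → {p0, p1}.
No b-transition from p0, p1, p3, p4, p9, p10, p11, p12, p13, p14, p15.
Union after reading b: {p0, p1, p15}.
Now take the ϵ-closure:
From p1 via ϵ: add p3.
From p3 via ϵ: add p12, p14.
From p12 via ϵ: add p13.
From p13 via ϵ: add p10.
From p10 via ϵ: add p4, p9.
From p9 via ϵ: add p11.
No new states can be added; the closed set is {p0, p1, p3, p4, p9, p10, p11, p12, p13, p14, p15}.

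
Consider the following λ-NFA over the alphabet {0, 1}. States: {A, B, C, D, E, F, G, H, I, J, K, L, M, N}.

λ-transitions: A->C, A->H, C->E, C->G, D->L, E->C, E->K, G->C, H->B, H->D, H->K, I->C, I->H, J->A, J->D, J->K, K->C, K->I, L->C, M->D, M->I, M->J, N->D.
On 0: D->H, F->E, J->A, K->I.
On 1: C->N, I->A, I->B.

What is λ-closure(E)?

{B, C, D, E, G, H, I, K, L}

Start with {E}.
From E via λ: add C, K.
From C via λ: add G.
From K via λ: add I.
From I via λ: add H.
From H via λ: add B, D.
From D via λ: add L.
No new states can be added; the closed set is {B, C, D, E, G, H, I, K, L}.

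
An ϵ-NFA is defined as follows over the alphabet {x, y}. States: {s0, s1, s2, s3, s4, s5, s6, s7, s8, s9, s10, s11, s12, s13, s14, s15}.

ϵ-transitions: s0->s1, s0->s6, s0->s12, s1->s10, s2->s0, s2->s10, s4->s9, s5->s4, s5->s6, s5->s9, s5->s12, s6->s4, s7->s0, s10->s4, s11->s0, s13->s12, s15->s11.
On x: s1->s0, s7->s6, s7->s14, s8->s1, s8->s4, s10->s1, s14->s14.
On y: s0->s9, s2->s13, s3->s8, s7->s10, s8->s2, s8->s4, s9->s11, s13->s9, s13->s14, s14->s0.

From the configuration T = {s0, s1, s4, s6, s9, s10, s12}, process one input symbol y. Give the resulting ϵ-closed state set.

s0 on y → {s9}.
s9 on y → {s11}.
No y-transition from s1, s4, s6, s10, s12.
Union after reading y: {s9, s11}.
Now take the ϵ-closure:
From s11 via ϵ: add s0.
From s0 via ϵ: add s1, s6, s12.
From s1 via ϵ: add s10.
From s6 via ϵ: add s4.
No new states can be added; the closed set is {s0, s1, s4, s6, s9, s10, s11, s12}.

{s0, s1, s4, s6, s9, s10, s11, s12}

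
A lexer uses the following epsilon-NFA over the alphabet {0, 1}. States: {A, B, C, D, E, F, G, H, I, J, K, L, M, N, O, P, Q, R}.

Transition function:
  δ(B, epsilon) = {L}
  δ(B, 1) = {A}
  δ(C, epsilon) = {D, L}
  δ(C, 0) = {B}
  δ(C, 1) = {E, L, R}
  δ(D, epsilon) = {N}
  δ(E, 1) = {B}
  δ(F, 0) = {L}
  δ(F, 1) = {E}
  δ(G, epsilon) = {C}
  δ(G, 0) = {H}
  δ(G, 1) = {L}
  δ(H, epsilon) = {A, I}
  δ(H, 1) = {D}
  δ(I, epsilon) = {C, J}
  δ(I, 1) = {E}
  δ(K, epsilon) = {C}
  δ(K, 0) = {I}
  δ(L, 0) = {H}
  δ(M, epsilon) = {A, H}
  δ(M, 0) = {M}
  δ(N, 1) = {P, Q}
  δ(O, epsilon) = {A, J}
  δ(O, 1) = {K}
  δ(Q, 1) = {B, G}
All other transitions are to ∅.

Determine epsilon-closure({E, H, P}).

Start with {E, H, P}.
From H via epsilon: add A, I.
From I via epsilon: add C, J.
From C via epsilon: add D, L.
From D via epsilon: add N.
No new states can be added; the closed set is {A, C, D, E, H, I, J, L, N, P}.

{A, C, D, E, H, I, J, L, N, P}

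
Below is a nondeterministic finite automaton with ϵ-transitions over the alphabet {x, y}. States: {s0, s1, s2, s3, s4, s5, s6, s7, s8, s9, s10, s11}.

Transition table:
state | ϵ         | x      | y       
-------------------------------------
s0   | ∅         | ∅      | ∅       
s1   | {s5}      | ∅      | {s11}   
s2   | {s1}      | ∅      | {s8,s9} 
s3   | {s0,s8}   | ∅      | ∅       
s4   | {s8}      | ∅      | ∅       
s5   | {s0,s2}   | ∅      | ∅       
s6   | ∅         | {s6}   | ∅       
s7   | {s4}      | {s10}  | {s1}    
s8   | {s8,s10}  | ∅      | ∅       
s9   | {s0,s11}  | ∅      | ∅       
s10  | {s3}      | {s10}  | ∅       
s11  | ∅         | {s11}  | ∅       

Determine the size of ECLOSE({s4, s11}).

Start with {s4, s11}.
From s4 via ϵ: add s8.
From s8 via ϵ: add s10.
From s10 via ϵ: add s3.
From s3 via ϵ: add s0.
ϵ-closure = {s0, s3, s4, s8, s10, s11}, which has 6 states.

6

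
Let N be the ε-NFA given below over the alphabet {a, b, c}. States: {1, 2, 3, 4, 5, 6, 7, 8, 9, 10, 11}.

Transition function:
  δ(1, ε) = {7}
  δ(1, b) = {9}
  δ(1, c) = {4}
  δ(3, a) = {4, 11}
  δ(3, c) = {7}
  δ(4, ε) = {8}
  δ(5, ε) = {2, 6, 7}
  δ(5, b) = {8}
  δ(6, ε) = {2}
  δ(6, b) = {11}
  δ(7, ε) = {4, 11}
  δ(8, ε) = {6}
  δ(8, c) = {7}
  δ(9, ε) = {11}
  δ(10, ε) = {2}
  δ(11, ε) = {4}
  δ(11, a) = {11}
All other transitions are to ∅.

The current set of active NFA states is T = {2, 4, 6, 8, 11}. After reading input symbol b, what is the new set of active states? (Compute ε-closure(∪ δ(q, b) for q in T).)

6 on b → {11}.
No b-transition from 2, 4, 8, 11.
Union after reading b: {11}.
Now take the ε-closure:
From 11 via ε: add 4.
From 4 via ε: add 8.
From 8 via ε: add 6.
From 6 via ε: add 2.
No new states can be added; the closed set is {2, 4, 6, 8, 11}.

{2, 4, 6, 8, 11}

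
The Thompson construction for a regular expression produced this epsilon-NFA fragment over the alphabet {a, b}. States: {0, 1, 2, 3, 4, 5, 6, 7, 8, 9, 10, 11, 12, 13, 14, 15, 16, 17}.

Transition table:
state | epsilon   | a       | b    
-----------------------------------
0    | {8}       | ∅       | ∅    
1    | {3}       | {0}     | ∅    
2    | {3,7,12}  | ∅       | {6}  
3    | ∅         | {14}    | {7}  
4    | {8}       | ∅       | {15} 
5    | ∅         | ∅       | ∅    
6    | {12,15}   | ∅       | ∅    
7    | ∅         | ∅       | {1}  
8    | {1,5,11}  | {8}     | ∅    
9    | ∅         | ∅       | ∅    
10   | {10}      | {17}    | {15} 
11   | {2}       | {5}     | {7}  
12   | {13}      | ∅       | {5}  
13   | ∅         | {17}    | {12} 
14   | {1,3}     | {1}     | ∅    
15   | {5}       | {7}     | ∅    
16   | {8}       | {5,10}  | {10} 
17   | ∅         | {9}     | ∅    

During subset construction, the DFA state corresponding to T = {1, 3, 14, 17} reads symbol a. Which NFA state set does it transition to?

1 on a → {0}.
3 on a → {14}.
14 on a → {1}.
17 on a → {9}.
Union after reading a: {0, 1, 9, 14}.
Now take the epsilon-closure:
From 0 via epsilon: add 8.
From 1 via epsilon: add 3.
From 8 via epsilon: add 5, 11.
From 11 via epsilon: add 2.
From 2 via epsilon: add 7, 12.
From 12 via epsilon: add 13.
No new states can be added; the closed set is {0, 1, 2, 3, 5, 7, 8, 9, 11, 12, 13, 14}.

{0, 1, 2, 3, 5, 7, 8, 9, 11, 12, 13, 14}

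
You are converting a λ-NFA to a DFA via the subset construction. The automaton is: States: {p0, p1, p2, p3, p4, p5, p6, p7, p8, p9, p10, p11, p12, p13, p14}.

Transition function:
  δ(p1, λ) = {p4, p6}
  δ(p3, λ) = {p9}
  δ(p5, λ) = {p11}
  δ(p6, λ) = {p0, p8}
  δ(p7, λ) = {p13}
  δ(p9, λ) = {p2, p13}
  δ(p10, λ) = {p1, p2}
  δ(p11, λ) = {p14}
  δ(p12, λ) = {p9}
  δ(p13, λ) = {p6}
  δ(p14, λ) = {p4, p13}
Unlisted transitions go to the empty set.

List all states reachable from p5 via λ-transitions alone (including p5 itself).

{p0, p4, p5, p6, p8, p11, p13, p14}

Start with {p5}.
From p5 via λ: add p11.
From p11 via λ: add p14.
From p14 via λ: add p4, p13.
From p13 via λ: add p6.
From p6 via λ: add p0, p8.
No new states can be added; the closed set is {p0, p4, p5, p6, p8, p11, p13, p14}.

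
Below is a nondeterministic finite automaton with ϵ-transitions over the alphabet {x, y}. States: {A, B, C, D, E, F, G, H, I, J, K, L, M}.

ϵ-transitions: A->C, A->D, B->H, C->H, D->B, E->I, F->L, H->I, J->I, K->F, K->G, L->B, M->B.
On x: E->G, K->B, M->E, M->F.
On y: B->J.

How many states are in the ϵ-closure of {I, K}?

Start with {I, K}.
From K via ϵ: add F, G.
From F via ϵ: add L.
From L via ϵ: add B.
From B via ϵ: add H.
ϵ-closure = {B, F, G, H, I, K, L}, which has 7 states.

7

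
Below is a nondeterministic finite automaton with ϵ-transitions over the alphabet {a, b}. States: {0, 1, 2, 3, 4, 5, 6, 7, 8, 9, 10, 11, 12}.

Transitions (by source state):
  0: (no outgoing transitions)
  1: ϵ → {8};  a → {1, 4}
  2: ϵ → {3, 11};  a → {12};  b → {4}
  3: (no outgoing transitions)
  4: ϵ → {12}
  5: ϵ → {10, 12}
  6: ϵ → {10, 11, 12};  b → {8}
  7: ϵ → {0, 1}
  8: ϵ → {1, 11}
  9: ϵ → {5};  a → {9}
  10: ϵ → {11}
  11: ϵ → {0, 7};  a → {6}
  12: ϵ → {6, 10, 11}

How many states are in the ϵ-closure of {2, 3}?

Start with {2, 3}.
From 2 via ϵ: add 11.
From 11 via ϵ: add 0, 7.
From 7 via ϵ: add 1.
From 1 via ϵ: add 8.
ϵ-closure = {0, 1, 2, 3, 7, 8, 11}, which has 7 states.

7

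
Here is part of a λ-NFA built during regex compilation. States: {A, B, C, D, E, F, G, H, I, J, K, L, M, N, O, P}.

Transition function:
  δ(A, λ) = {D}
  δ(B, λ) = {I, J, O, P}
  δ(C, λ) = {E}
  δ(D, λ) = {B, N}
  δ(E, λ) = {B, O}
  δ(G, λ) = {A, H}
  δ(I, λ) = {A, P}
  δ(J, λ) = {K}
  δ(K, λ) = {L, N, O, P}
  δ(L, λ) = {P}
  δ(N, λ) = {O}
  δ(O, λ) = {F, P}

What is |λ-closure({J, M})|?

Start with {J, M}.
From J via λ: add K.
From K via λ: add L, N, O, P.
From O via λ: add F.
λ-closure = {F, J, K, L, M, N, O, P}, which has 8 states.

8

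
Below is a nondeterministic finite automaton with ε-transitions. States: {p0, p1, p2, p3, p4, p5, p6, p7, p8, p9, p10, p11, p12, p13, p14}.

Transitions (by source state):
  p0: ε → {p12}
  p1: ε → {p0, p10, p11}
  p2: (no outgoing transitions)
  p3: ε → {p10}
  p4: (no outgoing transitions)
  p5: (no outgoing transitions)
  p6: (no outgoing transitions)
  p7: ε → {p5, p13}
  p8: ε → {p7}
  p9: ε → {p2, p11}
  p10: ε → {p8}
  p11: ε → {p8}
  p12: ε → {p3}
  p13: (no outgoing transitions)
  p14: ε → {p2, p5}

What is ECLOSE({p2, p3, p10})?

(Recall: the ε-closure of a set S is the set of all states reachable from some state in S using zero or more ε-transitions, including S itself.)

Start with {p2, p3, p10}.
From p10 via ε: add p8.
From p8 via ε: add p7.
From p7 via ε: add p5, p13.
No new states can be added; the closed set is {p2, p3, p5, p7, p8, p10, p13}.

{p2, p3, p5, p7, p8, p10, p13}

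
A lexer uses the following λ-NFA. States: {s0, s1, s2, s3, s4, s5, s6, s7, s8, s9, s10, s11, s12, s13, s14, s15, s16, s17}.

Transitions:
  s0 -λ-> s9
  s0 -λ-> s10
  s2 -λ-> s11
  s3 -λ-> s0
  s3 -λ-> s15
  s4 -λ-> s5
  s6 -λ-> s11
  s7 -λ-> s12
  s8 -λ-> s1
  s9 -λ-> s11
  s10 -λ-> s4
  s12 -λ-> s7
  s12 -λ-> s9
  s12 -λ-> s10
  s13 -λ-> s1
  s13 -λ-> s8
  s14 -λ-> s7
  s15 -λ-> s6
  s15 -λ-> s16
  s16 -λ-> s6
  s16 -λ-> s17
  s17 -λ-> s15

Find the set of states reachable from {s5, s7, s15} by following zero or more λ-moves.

{s4, s5, s6, s7, s9, s10, s11, s12, s15, s16, s17}

Start with {s5, s7, s15}.
From s7 via λ: add s12.
From s15 via λ: add s6, s16.
From s6 via λ: add s11.
From s12 via λ: add s9, s10.
From s16 via λ: add s17.
From s10 via λ: add s4.
No new states can be added; the closed set is {s4, s5, s6, s7, s9, s10, s11, s12, s15, s16, s17}.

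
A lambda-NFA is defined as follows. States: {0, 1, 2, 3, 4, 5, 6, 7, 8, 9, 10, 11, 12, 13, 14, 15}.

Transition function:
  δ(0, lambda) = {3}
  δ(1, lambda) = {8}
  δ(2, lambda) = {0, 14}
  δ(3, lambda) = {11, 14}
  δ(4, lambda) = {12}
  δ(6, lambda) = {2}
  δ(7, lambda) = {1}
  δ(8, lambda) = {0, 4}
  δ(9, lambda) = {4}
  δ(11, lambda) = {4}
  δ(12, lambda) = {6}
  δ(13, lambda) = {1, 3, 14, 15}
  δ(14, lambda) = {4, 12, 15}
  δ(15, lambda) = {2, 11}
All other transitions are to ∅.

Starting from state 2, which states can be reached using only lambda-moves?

Start with {2}.
From 2 via lambda: add 0, 14.
From 0 via lambda: add 3.
From 14 via lambda: add 4, 12, 15.
From 3 via lambda: add 11.
From 12 via lambda: add 6.
No new states can be added; the closed set is {0, 2, 3, 4, 6, 11, 12, 14, 15}.

{0, 2, 3, 4, 6, 11, 12, 14, 15}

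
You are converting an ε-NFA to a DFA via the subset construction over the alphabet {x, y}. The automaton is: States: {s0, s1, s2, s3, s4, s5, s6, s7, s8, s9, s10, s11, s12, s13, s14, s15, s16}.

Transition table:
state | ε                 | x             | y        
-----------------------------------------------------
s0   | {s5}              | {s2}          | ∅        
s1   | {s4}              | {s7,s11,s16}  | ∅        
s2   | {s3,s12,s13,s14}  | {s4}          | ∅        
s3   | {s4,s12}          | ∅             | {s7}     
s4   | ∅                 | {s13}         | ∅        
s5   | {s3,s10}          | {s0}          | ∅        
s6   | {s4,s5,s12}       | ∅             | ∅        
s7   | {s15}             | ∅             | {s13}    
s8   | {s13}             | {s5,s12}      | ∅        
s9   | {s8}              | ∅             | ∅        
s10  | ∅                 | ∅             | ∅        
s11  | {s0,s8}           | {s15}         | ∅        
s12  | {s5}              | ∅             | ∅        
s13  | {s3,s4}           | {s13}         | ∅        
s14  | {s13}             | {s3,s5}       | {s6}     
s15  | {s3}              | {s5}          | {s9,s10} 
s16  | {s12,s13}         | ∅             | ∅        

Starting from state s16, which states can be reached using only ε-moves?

Start with {s16}.
From s16 via ε: add s12, s13.
From s12 via ε: add s5.
From s13 via ε: add s3, s4.
From s5 via ε: add s10.
No new states can be added; the closed set is {s3, s4, s5, s10, s12, s13, s16}.

{s3, s4, s5, s10, s12, s13, s16}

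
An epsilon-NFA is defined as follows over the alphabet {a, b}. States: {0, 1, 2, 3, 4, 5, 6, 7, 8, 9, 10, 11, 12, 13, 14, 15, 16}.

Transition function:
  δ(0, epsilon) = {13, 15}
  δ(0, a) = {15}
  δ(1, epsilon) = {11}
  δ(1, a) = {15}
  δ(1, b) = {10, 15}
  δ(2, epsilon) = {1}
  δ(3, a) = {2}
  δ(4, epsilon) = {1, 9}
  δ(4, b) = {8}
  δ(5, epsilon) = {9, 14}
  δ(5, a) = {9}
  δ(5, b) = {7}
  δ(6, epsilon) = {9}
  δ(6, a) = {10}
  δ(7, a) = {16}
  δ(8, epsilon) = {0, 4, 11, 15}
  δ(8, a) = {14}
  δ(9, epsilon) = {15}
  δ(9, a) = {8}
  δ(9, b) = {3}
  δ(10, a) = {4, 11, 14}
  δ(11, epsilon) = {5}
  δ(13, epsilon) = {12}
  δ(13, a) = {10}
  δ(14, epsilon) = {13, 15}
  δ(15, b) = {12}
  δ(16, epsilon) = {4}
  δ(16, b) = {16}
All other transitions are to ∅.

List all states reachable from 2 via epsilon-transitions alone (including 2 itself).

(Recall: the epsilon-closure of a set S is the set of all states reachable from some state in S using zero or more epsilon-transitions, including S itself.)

{1, 2, 5, 9, 11, 12, 13, 14, 15}

Start with {2}.
From 2 via epsilon: add 1.
From 1 via epsilon: add 11.
From 11 via epsilon: add 5.
From 5 via epsilon: add 9, 14.
From 9 via epsilon: add 15.
From 14 via epsilon: add 13.
From 13 via epsilon: add 12.
No new states can be added; the closed set is {1, 2, 5, 9, 11, 12, 13, 14, 15}.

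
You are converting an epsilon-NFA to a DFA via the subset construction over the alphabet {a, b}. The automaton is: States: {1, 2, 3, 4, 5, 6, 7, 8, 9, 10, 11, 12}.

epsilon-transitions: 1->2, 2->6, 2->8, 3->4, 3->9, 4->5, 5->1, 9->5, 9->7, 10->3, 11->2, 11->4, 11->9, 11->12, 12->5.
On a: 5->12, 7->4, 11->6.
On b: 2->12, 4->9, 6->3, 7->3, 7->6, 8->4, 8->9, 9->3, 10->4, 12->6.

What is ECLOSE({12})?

{1, 2, 5, 6, 8, 12}

Start with {12}.
From 12 via epsilon: add 5.
From 5 via epsilon: add 1.
From 1 via epsilon: add 2.
From 2 via epsilon: add 6, 8.
No new states can be added; the closed set is {1, 2, 5, 6, 8, 12}.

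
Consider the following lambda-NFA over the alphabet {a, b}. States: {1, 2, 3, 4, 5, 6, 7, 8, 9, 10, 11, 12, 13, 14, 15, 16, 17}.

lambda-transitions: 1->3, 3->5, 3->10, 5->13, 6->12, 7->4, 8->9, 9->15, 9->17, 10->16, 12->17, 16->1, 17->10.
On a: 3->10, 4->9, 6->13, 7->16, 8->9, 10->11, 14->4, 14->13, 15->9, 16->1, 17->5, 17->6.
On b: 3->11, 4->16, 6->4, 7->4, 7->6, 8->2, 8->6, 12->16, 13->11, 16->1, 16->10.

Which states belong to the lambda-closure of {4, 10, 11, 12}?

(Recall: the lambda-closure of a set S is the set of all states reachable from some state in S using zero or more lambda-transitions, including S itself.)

{1, 3, 4, 5, 10, 11, 12, 13, 16, 17}

Start with {4, 10, 11, 12}.
From 10 via lambda: add 16.
From 12 via lambda: add 17.
From 16 via lambda: add 1.
From 1 via lambda: add 3.
From 3 via lambda: add 5.
From 5 via lambda: add 13.
No new states can be added; the closed set is {1, 3, 4, 5, 10, 11, 12, 13, 16, 17}.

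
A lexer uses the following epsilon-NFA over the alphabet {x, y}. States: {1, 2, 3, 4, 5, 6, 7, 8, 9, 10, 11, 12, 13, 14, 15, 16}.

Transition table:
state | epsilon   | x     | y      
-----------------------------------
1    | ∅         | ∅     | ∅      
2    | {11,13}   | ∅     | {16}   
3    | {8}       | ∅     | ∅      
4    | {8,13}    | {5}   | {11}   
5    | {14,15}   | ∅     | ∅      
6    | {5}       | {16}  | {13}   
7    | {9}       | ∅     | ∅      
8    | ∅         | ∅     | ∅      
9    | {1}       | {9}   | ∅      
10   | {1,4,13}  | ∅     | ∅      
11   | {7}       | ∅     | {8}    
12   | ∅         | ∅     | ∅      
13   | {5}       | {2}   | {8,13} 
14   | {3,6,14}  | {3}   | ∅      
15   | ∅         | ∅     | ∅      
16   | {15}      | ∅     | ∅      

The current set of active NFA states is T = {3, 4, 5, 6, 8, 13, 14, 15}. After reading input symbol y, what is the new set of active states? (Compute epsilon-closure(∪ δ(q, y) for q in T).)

{1, 3, 5, 6, 7, 8, 9, 11, 13, 14, 15}

4 on y → {11}.
6 on y → {13}.
13 on y → {8, 13}.
No y-transition from 3, 5, 8, 14, 15.
Union after reading y: {8, 11, 13}.
Now take the epsilon-closure:
From 11 via epsilon: add 7.
From 13 via epsilon: add 5.
From 5 via epsilon: add 14, 15.
From 7 via epsilon: add 9.
From 9 via epsilon: add 1.
From 14 via epsilon: add 3, 6.
No new states can be added; the closed set is {1, 3, 5, 6, 7, 8, 9, 11, 13, 14, 15}.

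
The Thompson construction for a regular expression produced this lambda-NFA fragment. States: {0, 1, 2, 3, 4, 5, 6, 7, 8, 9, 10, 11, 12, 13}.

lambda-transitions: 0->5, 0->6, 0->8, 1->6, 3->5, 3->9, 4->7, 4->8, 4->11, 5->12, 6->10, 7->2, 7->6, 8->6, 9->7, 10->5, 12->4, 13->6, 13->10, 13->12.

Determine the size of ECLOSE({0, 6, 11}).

Start with {0, 6, 11}.
From 0 via lambda: add 5, 8.
From 6 via lambda: add 10.
From 5 via lambda: add 12.
From 12 via lambda: add 4.
From 4 via lambda: add 7.
From 7 via lambda: add 2.
lambda-closure = {0, 2, 4, 5, 6, 7, 8, 10, 11, 12}, which has 10 states.

10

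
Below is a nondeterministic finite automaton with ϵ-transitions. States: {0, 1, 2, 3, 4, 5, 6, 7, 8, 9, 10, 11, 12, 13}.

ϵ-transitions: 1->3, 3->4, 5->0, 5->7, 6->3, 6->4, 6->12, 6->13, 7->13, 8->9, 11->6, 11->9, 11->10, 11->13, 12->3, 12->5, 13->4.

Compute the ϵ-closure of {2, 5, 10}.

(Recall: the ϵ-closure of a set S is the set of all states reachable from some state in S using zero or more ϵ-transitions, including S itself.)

Start with {2, 5, 10}.
From 5 via ϵ: add 0, 7.
From 7 via ϵ: add 13.
From 13 via ϵ: add 4.
No new states can be added; the closed set is {0, 2, 4, 5, 7, 10, 13}.

{0, 2, 4, 5, 7, 10, 13}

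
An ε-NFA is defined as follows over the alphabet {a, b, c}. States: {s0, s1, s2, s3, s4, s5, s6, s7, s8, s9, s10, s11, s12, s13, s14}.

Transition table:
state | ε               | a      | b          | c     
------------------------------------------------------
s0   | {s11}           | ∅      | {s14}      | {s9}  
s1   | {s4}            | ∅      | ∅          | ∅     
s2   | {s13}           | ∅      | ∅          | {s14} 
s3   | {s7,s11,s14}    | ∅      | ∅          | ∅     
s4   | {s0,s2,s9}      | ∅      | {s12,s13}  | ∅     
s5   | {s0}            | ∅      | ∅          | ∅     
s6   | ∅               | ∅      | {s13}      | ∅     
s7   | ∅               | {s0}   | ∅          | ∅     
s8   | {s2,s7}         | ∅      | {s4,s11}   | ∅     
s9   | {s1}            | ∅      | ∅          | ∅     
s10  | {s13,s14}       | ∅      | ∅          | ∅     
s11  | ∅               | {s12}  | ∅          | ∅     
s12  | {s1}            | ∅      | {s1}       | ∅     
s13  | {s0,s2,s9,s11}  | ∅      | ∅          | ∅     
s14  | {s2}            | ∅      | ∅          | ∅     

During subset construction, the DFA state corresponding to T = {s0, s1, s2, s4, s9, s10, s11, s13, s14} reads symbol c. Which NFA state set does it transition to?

{s0, s1, s2, s4, s9, s11, s13, s14}

s0 on c → {s9}.
s2 on c → {s14}.
No c-transition from s1, s4, s9, s10, s11, s13, s14.
Union after reading c: {s9, s14}.
Now take the ε-closure:
From s9 via ε: add s1.
From s14 via ε: add s2.
From s1 via ε: add s4.
From s2 via ε: add s13.
From s4 via ε: add s0.
From s13 via ε: add s11.
No new states can be added; the closed set is {s0, s1, s2, s4, s9, s11, s13, s14}.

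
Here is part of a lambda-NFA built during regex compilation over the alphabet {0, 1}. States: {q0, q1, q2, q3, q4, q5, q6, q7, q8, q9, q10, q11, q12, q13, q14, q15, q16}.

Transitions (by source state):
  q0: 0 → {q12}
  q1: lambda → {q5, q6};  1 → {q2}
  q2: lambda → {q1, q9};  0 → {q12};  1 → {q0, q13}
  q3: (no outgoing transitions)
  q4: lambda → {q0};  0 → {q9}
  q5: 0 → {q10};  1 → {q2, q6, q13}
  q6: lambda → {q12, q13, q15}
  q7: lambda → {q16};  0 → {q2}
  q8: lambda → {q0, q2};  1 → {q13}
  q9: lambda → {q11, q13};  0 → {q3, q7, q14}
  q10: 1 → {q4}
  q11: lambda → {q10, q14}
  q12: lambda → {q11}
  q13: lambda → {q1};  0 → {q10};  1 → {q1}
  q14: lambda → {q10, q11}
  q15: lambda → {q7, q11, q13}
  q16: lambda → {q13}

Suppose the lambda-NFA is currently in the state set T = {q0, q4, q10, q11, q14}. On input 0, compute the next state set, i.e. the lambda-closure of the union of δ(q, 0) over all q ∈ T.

q0 on 0 → {q12}.
q4 on 0 → {q9}.
No 0-transition from q10, q11, q14.
Union after reading 0: {q9, q12}.
Now take the lambda-closure:
From q9 via lambda: add q11, q13.
From q11 via lambda: add q10, q14.
From q13 via lambda: add q1.
From q1 via lambda: add q5, q6.
From q6 via lambda: add q15.
From q15 via lambda: add q7.
From q7 via lambda: add q16.
No new states can be added; the closed set is {q1, q5, q6, q7, q9, q10, q11, q12, q13, q14, q15, q16}.

{q1, q5, q6, q7, q9, q10, q11, q12, q13, q14, q15, q16}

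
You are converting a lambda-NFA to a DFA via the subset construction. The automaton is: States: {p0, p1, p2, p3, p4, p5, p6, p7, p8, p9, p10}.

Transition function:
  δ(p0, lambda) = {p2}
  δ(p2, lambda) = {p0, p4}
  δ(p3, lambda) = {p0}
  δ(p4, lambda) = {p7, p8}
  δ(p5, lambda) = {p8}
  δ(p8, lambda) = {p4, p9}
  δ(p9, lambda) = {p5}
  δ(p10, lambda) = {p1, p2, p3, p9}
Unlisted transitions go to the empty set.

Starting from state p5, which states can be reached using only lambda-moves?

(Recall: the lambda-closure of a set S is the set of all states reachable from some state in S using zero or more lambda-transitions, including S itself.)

{p4, p5, p7, p8, p9}

Start with {p5}.
From p5 via lambda: add p8.
From p8 via lambda: add p4, p9.
From p4 via lambda: add p7.
No new states can be added; the closed set is {p4, p5, p7, p8, p9}.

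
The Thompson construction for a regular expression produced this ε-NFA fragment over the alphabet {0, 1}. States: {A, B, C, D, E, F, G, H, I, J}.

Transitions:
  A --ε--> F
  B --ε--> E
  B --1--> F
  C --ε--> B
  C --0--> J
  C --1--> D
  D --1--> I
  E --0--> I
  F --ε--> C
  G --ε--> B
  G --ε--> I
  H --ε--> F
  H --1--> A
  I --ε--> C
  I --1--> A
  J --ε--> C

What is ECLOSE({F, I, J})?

{B, C, E, F, I, J}

Start with {F, I, J}.
From F via ε: add C.
From C via ε: add B.
From B via ε: add E.
No new states can be added; the closed set is {B, C, E, F, I, J}.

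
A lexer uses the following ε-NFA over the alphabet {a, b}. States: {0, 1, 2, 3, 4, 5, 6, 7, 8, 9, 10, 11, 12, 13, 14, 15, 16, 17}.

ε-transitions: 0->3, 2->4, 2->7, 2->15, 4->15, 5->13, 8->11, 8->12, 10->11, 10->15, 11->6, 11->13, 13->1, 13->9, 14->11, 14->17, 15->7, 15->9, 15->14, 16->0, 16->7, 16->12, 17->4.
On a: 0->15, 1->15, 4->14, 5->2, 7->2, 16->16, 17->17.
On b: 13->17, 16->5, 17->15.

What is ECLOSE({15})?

Start with {15}.
From 15 via ε: add 7, 9, 14.
From 14 via ε: add 11, 17.
From 11 via ε: add 6, 13.
From 17 via ε: add 4.
From 13 via ε: add 1.
No new states can be added; the closed set is {1, 4, 6, 7, 9, 11, 13, 14, 15, 17}.

{1, 4, 6, 7, 9, 11, 13, 14, 15, 17}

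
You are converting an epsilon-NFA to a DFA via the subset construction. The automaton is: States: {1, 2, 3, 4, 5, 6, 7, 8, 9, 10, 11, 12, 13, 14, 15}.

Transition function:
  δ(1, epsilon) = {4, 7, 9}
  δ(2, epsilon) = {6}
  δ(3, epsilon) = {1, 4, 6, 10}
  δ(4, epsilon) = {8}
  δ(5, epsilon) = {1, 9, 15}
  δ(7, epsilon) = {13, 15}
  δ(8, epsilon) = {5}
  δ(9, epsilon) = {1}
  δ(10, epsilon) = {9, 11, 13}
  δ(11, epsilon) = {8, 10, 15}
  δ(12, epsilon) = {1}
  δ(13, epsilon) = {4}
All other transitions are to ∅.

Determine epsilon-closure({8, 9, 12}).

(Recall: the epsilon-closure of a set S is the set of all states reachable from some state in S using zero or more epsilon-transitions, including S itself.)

Start with {8, 9, 12}.
From 8 via epsilon: add 5.
From 9 via epsilon: add 1.
From 1 via epsilon: add 4, 7.
From 5 via epsilon: add 15.
From 7 via epsilon: add 13.
No new states can be added; the closed set is {1, 4, 5, 7, 8, 9, 12, 13, 15}.

{1, 4, 5, 7, 8, 9, 12, 13, 15}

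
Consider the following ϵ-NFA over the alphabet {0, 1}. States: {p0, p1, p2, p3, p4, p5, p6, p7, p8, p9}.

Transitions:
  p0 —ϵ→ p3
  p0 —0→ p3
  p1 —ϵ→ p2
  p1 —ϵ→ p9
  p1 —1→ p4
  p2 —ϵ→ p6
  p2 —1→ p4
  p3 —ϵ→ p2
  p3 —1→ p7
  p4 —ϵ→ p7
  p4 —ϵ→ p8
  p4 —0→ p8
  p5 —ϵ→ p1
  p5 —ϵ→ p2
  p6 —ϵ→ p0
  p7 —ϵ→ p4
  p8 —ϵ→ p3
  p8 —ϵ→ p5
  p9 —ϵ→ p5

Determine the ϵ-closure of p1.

Start with {p1}.
From p1 via ϵ: add p2, p9.
From p2 via ϵ: add p6.
From p9 via ϵ: add p5.
From p6 via ϵ: add p0.
From p0 via ϵ: add p3.
No new states can be added; the closed set is {p0, p1, p2, p3, p5, p6, p9}.

{p0, p1, p2, p3, p5, p6, p9}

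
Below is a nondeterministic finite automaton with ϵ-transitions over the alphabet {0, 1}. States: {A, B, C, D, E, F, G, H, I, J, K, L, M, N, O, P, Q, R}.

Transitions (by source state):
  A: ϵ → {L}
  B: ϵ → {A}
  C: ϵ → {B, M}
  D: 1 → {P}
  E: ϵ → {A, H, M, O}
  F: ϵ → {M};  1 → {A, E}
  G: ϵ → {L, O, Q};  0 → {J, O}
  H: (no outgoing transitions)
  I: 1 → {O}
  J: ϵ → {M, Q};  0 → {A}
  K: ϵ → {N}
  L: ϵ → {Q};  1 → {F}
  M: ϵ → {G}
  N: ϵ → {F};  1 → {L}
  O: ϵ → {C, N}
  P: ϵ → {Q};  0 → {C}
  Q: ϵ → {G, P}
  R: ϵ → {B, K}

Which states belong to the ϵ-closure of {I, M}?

Start with {I, M}.
From M via ϵ: add G.
From G via ϵ: add L, O, Q.
From O via ϵ: add C, N.
From Q via ϵ: add P.
From C via ϵ: add B.
From N via ϵ: add F.
From B via ϵ: add A.
No new states can be added; the closed set is {A, B, C, F, G, I, L, M, N, O, P, Q}.

{A, B, C, F, G, I, L, M, N, O, P, Q}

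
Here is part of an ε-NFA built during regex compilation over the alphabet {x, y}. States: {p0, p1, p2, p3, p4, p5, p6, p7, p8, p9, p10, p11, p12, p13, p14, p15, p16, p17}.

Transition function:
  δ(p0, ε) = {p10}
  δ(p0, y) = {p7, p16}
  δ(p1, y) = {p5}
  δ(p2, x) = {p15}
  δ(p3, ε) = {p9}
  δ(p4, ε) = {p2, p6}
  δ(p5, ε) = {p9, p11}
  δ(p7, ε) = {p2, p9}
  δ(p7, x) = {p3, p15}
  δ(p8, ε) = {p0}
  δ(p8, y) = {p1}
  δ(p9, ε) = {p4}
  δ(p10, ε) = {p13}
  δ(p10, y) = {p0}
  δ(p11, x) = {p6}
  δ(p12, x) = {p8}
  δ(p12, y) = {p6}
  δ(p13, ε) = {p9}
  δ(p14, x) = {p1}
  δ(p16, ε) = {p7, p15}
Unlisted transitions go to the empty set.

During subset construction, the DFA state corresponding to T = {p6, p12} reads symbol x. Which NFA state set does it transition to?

{p0, p2, p4, p6, p8, p9, p10, p13}

p12 on x → {p8}.
No x-transition from p6.
Union after reading x: {p8}.
Now take the ε-closure:
From p8 via ε: add p0.
From p0 via ε: add p10.
From p10 via ε: add p13.
From p13 via ε: add p9.
From p9 via ε: add p4.
From p4 via ε: add p2, p6.
No new states can be added; the closed set is {p0, p2, p4, p6, p8, p9, p10, p13}.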